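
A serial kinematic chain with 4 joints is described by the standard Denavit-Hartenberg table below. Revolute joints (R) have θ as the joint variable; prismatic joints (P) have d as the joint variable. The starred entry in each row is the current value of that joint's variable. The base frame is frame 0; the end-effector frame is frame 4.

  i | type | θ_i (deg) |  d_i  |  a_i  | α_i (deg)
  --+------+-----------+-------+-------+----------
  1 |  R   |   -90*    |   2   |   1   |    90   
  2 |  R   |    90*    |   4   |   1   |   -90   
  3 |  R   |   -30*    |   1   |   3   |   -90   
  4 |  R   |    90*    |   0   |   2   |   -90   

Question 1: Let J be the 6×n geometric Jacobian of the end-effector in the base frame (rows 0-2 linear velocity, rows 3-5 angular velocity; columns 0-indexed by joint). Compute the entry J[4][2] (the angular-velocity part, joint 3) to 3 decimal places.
axis z_2 = (-0.0000,1.0000,0.0000); lever o_n−o_2 = (-1.5000,-1.0000,2.5981)
cross product → J_v[:, 2] = (2.5981,0.0000,1.5000)
J_ω[:, 2] = z_2
entry J[4][2] = 1.0000

1.000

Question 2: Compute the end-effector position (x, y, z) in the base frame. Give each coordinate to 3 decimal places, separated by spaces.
-5.500 -2.000 5.598

after link 1: o_1 = (0.0000, -1.0000, 2.0000)
after link 2: o_2 = (-4.0000, -1.0000, 3.0000)
after link 3: o_3 = (-5.5000, -0.0000, 5.5981)
after link 4: o_4 = (-5.5000, -2.0000, 5.5981)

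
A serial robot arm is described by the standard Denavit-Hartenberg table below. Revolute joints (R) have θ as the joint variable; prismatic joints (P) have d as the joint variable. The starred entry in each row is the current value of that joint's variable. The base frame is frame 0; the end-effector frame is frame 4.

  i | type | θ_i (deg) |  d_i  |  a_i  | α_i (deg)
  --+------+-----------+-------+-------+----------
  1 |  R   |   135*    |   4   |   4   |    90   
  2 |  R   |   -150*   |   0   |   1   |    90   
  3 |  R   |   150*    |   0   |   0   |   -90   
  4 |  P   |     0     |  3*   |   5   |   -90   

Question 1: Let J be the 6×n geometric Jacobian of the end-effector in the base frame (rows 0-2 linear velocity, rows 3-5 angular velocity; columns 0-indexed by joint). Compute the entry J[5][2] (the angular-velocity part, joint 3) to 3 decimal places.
axis z_2 = (0.3536,-0.3536,0.8660); lever o_n−o_2 = (-3.6396,3.5009,2.9151)
cross product → J_v[:, 2] = (-4.0625,-4.1826,-0.0490)
J_ω[:, 2] = z_2
entry J[5][2] = 0.8660

0.866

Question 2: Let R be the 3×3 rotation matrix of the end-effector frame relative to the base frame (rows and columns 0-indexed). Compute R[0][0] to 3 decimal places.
-0.177

End-effector x-axis (col 0 of R) = (-0.1768,0.8839,0.4330)
R[0][0] = -0.1768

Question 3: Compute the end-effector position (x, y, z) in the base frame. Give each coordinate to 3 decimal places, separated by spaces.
after link 1: o_1 = (-2.8284, 2.8284, 4.0000)
after link 2: o_2 = (-2.2161, 2.2161, 3.5000)
after link 3: o_3 = (-2.2161, 2.2161, 3.5000)
after link 4: o_4 = (-5.8556, 5.7169, 6.4151)

-5.856 5.717 6.415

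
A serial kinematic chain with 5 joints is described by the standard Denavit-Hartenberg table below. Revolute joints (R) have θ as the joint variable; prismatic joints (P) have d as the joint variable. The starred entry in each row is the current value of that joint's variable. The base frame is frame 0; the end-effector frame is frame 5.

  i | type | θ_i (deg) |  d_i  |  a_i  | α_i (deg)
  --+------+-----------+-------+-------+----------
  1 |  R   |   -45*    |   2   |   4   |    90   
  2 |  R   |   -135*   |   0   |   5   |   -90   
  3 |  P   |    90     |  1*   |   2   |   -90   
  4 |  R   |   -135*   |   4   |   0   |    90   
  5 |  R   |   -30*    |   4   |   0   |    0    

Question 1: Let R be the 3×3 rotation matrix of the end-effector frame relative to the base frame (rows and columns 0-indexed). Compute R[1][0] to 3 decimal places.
-0.489

End-effector x-axis (col 0 of R) = (-0.3768,-0.4892,-0.7866)
R[1][0] = -0.4892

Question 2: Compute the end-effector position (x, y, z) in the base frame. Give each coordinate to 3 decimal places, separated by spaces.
after link 1: o_1 = (2.8284, -2.8284, 2.0000)
after link 2: o_2 = (0.3284, -0.3284, -1.5355)
after link 3: o_3 = (2.2426, 0.5858, -2.2426)
after link 4: o_4 = (4.2426, -1.4142, 0.5858)
after link 5: o_5 = (0.8284, -2.0000, 2.5858)

0.828 -2.000 2.586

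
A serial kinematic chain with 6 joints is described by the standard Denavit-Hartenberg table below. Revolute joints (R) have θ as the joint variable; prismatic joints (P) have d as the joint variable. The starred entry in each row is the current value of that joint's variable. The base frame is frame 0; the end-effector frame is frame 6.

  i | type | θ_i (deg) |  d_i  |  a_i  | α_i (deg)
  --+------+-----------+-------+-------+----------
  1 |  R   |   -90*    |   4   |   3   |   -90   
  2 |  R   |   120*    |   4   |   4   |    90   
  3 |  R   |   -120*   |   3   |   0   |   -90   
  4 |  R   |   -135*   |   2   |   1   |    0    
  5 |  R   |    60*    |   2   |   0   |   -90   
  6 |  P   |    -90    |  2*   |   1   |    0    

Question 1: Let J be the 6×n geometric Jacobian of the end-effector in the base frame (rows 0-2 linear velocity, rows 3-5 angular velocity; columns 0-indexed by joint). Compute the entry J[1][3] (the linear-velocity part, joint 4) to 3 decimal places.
1.013

axis z_3 = (-0.5000,0.4330,-0.7500); lever o_n−o_3 = (-3.5607,1.6948,-3.3144)
cross product → J_v[:, 3] = (-0.1641,1.0133,0.6944)
J_ω[:, 3] = z_3
entry J[1][3] = 1.0133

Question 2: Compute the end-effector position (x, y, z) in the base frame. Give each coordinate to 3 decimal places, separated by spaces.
after link 1: o_1 = (0.0000, -3.0000, 4.0000)
after link 2: o_2 = (4.0000, -1.0000, 0.5359)
after link 3: o_3 = (4.0000, -3.5981, -0.9641)
after link 4: o_4 = (3.6124, -3.1676, -3.1238)
after link 5: o_5 = (2.6124, -2.3016, -4.6238)
after link 6: o_6 = (0.4393, -1.9033, -4.2785)

0.439 -1.903 -4.279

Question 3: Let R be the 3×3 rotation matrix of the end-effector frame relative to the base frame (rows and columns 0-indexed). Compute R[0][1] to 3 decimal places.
-0.224

End-effector y-axis (col 1 of R) = (-0.2241,-0.9012,-0.3709)
R[0][1] = -0.2241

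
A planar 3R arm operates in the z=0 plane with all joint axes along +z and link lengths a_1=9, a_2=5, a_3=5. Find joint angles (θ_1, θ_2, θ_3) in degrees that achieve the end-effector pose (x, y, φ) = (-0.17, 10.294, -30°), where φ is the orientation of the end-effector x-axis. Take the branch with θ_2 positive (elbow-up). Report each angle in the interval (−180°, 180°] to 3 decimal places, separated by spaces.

98.754 30.006 -158.760

wrist centre = target − a_3·(cos φ, sin φ) = (-4.5001, 12.7940)
cos θ_2 = (183.9376−9²−5²)/(2·9·5) = 0.8660; θ_2 = 30.0060° (elbow-up)
β = atan2(12.7940,-4.5001) = 109.3787°; ψ = atan2(2.5005,13.3299) = 10.6242°
θ_1 = β − ψ = 98.7544°
θ_3 = φ − θ_1 − θ_2 = -158.7604° (wrapped to (-180°,180°])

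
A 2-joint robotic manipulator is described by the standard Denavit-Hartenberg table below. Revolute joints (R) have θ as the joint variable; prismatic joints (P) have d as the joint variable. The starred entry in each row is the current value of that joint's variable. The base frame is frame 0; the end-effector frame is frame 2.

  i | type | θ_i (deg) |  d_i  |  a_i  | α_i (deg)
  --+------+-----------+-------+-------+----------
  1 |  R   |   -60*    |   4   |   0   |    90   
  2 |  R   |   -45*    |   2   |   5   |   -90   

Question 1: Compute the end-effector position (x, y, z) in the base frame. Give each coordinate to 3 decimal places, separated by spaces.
after link 1: o_1 = (0.0000, 0.0000, 4.0000)
after link 2: o_2 = (0.0357, -4.0619, 0.4645)

0.036 -4.062 0.464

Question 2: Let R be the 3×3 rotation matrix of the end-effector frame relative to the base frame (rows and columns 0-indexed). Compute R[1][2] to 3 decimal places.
End-effector z-axis (col 2 of R) = (0.3536,-0.6124,0.7071)
R[1][2] = -0.6124

-0.612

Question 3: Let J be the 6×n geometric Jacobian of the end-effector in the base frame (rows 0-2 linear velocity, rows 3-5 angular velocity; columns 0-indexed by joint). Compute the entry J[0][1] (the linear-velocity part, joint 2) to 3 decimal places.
1.768

axis z_1 = (-0.8660,-0.5000,0.0000); lever o_n−o_1 = (0.0357,-4.0619,-3.5355)
cross product → J_v[:, 1] = (1.7678,-3.0619,3.5355)
J_ω[:, 1] = z_1
entry J[0][1] = 1.7678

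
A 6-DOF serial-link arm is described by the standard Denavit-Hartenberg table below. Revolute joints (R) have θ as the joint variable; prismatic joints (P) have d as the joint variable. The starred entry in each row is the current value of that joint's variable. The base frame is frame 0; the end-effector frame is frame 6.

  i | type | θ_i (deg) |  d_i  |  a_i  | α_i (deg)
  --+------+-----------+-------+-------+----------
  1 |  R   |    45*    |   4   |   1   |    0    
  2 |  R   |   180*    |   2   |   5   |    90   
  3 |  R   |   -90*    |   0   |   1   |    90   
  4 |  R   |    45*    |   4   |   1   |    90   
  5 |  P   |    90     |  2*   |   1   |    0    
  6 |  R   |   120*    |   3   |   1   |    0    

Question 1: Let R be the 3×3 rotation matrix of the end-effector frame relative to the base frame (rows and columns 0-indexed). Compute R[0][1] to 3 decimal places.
End-effector y-axis (col 1 of R) = (-0.8624,-0.3624,-0.3536)
R[0][1] = -0.8624

-0.862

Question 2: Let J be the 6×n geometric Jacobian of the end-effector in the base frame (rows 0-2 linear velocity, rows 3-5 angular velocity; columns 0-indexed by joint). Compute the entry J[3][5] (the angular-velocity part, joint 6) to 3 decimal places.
0.500

axis z_5 = (0.5000,-0.5000,-0.7071); lever o_n−o_5 = (1.5795,-2.2866,-1.5089)
cross product → J_v[:, 5] = (-0.8624,-0.3624,-0.3536)
J_ω[:, 5] = z_5
entry J[3][5] = 0.5000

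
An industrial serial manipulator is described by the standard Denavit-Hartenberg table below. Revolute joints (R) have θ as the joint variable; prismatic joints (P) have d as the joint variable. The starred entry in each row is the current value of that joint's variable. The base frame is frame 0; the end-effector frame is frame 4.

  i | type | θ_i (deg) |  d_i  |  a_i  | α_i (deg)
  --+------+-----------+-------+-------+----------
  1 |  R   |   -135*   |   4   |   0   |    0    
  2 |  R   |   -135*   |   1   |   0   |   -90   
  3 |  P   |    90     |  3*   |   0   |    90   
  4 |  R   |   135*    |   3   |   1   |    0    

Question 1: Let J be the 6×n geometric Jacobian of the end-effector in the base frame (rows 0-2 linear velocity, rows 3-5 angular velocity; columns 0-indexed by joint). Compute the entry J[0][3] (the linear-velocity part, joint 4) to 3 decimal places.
axis z_3 = (-0.0000,1.0000,0.0000); lever o_n−o_3 = (-0.7071,3.0000,0.7071)
cross product → J_v[:, 3] = (0.7071,0.0000,0.7071)
J_ω[:, 3] = z_3
entry J[0][3] = 0.7071

0.707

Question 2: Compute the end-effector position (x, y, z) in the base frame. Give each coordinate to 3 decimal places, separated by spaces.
after link 1: o_1 = (0.0000, 0.0000, 4.0000)
after link 2: o_2 = (0.0000, 0.0000, 5.0000)
after link 3: o_3 = (-3.0000, -0.0000, 5.0000)
after link 4: o_4 = (-3.7071, 3.0000, 5.7071)

-3.707 3.000 5.707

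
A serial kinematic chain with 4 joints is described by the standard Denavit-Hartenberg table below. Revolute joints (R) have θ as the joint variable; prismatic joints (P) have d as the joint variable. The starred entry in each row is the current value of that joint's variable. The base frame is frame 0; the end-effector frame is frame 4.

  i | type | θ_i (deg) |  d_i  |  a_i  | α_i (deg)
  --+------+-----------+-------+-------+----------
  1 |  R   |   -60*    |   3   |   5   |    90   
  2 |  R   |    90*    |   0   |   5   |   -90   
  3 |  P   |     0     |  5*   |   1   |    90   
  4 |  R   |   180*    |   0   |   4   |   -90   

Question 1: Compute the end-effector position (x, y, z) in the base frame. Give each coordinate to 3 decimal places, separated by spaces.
after link 1: o_1 = (2.5000, -4.3301, 3.0000)
after link 2: o_2 = (2.5000, -4.3301, 8.0000)
after link 3: o_3 = (0.0000, -0.0000, 9.0000)
after link 4: o_4 = (-0.0000, 0.0000, 5.0000)

-0.000 0.000 5.000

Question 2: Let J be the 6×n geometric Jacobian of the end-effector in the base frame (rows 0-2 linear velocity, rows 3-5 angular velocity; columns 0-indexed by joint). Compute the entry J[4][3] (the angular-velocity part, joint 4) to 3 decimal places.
axis z_3 = (-0.8660,-0.5000,0.0000); lever o_n−o_3 = (-0.0000,0.0000,-4.0000)
cross product → J_v[:, 3] = (2.0000,-3.4641,-0.0000)
J_ω[:, 3] = z_3
entry J[4][3] = -0.5000

-0.500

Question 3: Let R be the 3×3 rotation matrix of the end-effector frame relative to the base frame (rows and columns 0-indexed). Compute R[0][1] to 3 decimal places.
End-effector y-axis (col 1 of R) = (0.8660,0.5000,-0.0000)
R[0][1] = 0.8660

0.866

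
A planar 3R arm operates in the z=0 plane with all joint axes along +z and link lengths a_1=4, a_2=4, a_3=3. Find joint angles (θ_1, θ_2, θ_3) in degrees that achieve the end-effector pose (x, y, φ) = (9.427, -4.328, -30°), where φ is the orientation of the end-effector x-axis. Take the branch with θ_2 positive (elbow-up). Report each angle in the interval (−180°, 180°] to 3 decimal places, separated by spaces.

wrist centre = target − a_3·(cos φ, sin φ) = (6.8289, -2.8280)
cos θ_2 = (54.6318−4²−4²)/(2·4·4) = 0.7072; θ_2 = 44.9889° (elbow-up)
β = atan2(-2.8280,6.8289) = -22.4955°; ψ = atan2(2.8279,6.8290) = 22.4945°
θ_1 = β − ψ = -44.9899°
θ_3 = φ − θ_1 − θ_2 = -29.9990° (wrapped to (-180°,180°])

-44.990 44.989 -29.999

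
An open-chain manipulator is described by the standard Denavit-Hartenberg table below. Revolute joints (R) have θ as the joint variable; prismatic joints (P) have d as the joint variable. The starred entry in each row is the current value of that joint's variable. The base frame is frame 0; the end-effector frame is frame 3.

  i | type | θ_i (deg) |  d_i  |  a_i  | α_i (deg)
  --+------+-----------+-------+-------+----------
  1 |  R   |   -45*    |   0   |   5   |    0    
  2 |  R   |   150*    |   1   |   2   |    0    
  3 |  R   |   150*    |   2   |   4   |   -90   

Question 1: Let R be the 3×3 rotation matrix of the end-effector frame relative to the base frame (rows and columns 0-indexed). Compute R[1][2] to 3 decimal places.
End-effector z-axis (col 2 of R) = (0.9659,-0.2588,0.0000)
R[1][2] = -0.2588

-0.259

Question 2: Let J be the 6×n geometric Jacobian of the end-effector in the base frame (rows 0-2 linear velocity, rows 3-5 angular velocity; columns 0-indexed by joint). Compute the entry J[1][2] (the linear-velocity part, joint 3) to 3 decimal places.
-1.035

axis z_2 = (0.0000,0.0000,1.0000); lever o_n−o_2 = (-1.0353,-3.8637,2.0000)
cross product → J_v[:, 2] = (3.8637,-1.0353,0.0000)
J_ω[:, 2] = z_2
entry J[1][2] = -1.0353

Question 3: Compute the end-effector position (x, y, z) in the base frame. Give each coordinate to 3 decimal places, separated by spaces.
after link 1: o_1 = (3.5355, -3.5355, 0.0000)
after link 2: o_2 = (3.0179, -1.6037, 1.0000)
after link 3: o_3 = (1.9826, -5.4674, 3.0000)

1.983 -5.467 3.000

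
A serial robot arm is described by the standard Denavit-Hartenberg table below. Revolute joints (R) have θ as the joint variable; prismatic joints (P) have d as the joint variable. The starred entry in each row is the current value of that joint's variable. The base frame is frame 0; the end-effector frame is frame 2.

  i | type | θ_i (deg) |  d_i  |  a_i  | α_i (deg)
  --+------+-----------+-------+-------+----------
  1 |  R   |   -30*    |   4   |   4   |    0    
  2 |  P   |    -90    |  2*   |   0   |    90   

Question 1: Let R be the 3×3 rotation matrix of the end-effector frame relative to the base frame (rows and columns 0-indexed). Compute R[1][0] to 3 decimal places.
End-effector x-axis (col 0 of R) = (-0.5000,-0.8660,0.0000)
R[1][0] = -0.8660

-0.866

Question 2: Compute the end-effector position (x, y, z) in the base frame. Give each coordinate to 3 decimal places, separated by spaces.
3.464 -2.000 6.000

after link 1: o_1 = (3.4641, -2.0000, 4.0000)
after link 2: o_2 = (3.4641, -2.0000, 6.0000)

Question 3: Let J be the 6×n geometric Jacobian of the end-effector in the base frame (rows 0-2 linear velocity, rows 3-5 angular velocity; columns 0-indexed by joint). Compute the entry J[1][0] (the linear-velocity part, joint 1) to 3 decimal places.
3.464

axis z_0 = ẑ; lever o_n−o_0 = (3.4641,-2.0000,6.0000)
cross product → J_v[:, 0] = (2.0000,3.4641,-0.0000)
J_ω[:, 0] = z_0
entry J[1][0] = 3.4641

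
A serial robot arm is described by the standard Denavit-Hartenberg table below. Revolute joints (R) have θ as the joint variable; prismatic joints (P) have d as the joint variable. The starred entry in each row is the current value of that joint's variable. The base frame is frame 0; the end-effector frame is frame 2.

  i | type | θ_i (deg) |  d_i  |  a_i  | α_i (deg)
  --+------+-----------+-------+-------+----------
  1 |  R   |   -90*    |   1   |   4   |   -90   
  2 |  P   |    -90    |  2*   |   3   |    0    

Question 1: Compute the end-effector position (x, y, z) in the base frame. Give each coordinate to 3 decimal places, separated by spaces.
after link 1: o_1 = (0.0000, -4.0000, 1.0000)
after link 2: o_2 = (2.0000, -4.0000, 4.0000)

2.000 -4.000 4.000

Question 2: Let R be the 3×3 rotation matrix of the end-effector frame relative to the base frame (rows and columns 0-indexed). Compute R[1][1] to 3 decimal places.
End-effector y-axis (col 1 of R) = (0.0000,-1.0000,-0.0000)
R[1][1] = -1.0000

-1.000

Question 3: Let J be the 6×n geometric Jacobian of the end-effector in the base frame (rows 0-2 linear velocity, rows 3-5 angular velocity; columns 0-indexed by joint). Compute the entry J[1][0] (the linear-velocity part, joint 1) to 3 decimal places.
2.000

axis z_0 = ẑ; lever o_n−o_0 = (2.0000,-4.0000,4.0000)
cross product → J_v[:, 0] = (4.0000,2.0000,-0.0000)
J_ω[:, 0] = z_0
entry J[1][0] = 2.0000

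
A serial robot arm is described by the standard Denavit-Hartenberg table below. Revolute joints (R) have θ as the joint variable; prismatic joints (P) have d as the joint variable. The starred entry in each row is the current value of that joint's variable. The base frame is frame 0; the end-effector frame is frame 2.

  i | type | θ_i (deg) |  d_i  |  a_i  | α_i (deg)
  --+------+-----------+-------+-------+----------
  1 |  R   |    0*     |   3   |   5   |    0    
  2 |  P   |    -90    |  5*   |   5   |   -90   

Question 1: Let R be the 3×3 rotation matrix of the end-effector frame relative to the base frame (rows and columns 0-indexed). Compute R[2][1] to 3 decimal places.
-1.000

End-effector y-axis (col 1 of R) = (0.0000,0.0000,-1.0000)
R[2][1] = -1.0000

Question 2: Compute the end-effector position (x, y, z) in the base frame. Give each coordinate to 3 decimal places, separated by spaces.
5.000 -5.000 8.000

after link 1: o_1 = (5.0000, 0.0000, 3.0000)
after link 2: o_2 = (5.0000, -5.0000, 8.0000)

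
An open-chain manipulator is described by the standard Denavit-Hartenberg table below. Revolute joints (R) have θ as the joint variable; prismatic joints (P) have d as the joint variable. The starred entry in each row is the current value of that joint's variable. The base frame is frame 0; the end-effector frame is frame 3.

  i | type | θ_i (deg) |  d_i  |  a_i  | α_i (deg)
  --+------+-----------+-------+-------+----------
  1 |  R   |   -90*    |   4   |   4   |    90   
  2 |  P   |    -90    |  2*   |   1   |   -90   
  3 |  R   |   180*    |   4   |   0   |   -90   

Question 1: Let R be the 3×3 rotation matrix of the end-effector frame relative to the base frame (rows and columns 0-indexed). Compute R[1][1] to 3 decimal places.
1.000

End-effector y-axis (col 1 of R) = (-0.0000,1.0000,-0.0000)
R[1][1] = 1.0000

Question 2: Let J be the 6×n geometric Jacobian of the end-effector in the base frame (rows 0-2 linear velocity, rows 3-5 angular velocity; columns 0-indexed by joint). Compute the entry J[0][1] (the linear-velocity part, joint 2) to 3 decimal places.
prismatic axis z_1 = (-1.0000,-0.0000,0.0000)
J_v[:, 1] = z_1; J_ω[:, 1] = (0,0,0)
entry J[0][1] = -1.0000

-1.000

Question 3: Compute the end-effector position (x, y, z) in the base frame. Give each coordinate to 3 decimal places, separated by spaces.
after link 1: o_1 = (0.0000, -4.0000, 4.0000)
after link 2: o_2 = (-2.0000, -4.0000, 3.0000)
after link 3: o_3 = (-2.0000, -8.0000, 3.0000)

-2.000 -8.000 3.000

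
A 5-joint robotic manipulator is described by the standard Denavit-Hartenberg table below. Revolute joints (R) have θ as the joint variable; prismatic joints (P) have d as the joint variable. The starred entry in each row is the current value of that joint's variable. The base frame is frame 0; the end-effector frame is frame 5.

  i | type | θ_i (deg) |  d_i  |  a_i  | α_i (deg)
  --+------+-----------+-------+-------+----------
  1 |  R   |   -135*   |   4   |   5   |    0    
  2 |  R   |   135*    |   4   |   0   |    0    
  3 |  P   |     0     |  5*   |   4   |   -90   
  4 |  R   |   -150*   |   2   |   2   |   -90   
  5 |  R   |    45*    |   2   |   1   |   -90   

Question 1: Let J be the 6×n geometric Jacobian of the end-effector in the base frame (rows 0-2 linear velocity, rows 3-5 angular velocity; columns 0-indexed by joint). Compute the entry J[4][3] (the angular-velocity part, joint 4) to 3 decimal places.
axis z_3 = (0.0000,1.0000,0.0000); lever o_n−o_3 = (-1.3444,1.2929,3.0856)
cross product → J_v[:, 3] = (3.0856,-0.0000,1.3444)
J_ω[:, 3] = z_3
entry J[4][3] = 1.0000

1.000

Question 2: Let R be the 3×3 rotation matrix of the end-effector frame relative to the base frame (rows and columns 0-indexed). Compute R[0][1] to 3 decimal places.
End-effector y-axis (col 1 of R) = (-0.5000,-0.0000,-0.8660)
R[0][1] = -0.5000

-0.500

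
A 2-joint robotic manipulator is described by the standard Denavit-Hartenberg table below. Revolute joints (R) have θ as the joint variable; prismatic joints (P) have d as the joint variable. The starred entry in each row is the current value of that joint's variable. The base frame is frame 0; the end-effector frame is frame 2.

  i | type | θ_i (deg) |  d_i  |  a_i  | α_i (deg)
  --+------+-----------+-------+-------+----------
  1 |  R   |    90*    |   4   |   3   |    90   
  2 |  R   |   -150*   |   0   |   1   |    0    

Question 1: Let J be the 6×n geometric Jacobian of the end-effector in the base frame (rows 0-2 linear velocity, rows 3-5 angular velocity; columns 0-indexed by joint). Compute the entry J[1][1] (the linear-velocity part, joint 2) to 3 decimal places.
0.500

axis z_1 = (1.0000,-0.0000,0.0000); lever o_n−o_1 = (-0.0000,-0.8660,-0.5000)
cross product → J_v[:, 1] = (0.0000,0.5000,-0.8660)
J_ω[:, 1] = z_1
entry J[1][1] = 0.5000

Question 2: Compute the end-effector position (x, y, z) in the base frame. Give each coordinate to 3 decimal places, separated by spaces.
after link 1: o_1 = (0.0000, 3.0000, 4.0000)
after link 2: o_2 = (0.0000, 2.1340, 3.5000)

0.000 2.134 3.500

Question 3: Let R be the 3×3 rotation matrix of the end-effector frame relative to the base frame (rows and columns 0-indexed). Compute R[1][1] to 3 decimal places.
End-effector y-axis (col 1 of R) = (0.0000,0.5000,-0.8660)
R[1][1] = 0.5000

0.500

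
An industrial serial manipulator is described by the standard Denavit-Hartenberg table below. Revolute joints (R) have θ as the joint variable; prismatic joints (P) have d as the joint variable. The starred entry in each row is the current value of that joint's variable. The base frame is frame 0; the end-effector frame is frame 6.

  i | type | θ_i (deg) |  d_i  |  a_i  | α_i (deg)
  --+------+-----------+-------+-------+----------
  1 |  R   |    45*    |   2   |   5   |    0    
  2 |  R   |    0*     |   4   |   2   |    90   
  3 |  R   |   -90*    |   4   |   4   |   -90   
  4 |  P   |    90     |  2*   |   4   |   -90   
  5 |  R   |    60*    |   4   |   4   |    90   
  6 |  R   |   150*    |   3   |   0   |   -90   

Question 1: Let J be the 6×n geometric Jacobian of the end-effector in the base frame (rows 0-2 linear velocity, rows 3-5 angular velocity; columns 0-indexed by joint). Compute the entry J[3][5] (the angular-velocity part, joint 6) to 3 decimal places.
axis z_5 = (-0.2588,0.9659,-0.0000); lever o_n−o_5 = (-0.7765,2.8978,0.0000)
cross product → J_v[:, 5] = (0.0000,0.0000,-0.0000)
J_ω[:, 5] = z_5
entry J[3][5] = -0.2588

-0.259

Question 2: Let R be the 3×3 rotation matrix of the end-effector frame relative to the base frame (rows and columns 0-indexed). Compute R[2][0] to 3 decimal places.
0.500

End-effector x-axis (col 0 of R) = (0.8365,0.2241,0.5000)
R[2][0] = 0.5000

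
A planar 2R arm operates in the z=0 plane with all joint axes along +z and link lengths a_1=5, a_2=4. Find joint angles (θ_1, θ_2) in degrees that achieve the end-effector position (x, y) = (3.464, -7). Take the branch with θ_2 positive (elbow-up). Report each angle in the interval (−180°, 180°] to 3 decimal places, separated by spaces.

cos θ_2 = (60.9993−5²−4²)/(2·5·4) = 0.5000; θ_2 = 60.0012° (elbow-up)
β = atan2(-7.0000,3.4640) = -63.6712°; ψ = atan2(3.4641,6.9999) = 26.3300°
θ_1 = β − ψ = -90.0012°

-90.001 60.001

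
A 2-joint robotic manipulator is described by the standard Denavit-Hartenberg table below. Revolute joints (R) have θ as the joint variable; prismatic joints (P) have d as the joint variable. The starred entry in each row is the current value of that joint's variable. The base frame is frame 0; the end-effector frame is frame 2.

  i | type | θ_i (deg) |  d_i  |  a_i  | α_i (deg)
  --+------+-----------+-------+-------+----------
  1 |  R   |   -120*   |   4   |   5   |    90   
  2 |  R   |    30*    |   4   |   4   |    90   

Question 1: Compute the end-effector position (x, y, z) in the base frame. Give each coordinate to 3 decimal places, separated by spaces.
-7.696 -5.330 6.000

after link 1: o_1 = (-2.5000, -4.3301, 4.0000)
after link 2: o_2 = (-7.6962, -5.3301, 6.0000)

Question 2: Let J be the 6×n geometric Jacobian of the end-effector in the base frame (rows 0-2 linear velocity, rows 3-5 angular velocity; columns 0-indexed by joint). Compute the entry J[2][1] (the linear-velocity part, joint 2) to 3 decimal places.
axis z_1 = (-0.8660,0.5000,0.0000); lever o_n−o_1 = (-5.1962,-1.0000,2.0000)
cross product → J_v[:, 1] = (1.0000,1.7321,3.4641)
J_ω[:, 1] = z_1
entry J[2][1] = 3.4641

3.464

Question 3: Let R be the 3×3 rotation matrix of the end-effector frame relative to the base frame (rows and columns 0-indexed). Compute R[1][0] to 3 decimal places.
-0.750

End-effector x-axis (col 0 of R) = (-0.4330,-0.7500,0.5000)
R[1][0] = -0.7500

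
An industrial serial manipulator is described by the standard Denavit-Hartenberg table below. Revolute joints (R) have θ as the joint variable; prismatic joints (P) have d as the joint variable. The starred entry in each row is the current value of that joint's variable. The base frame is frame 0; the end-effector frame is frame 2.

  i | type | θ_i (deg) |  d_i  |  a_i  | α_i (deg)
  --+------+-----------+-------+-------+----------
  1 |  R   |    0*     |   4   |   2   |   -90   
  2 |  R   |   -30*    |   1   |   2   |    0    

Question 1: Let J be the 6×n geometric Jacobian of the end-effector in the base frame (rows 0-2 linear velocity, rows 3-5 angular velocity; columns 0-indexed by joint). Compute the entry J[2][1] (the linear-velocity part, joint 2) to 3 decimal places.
-1.732

axis z_1 = (0.0000,1.0000,0.0000); lever o_n−o_1 = (1.7321,1.0000,1.0000)
cross product → J_v[:, 1] = (1.0000,0.0000,-1.7321)
J_ω[:, 1] = z_1
entry J[2][1] = -1.7321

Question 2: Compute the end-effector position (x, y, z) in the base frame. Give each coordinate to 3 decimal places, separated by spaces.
after link 1: o_1 = (2.0000, 0.0000, 4.0000)
after link 2: o_2 = (3.7321, 1.0000, 5.0000)

3.732 1.000 5.000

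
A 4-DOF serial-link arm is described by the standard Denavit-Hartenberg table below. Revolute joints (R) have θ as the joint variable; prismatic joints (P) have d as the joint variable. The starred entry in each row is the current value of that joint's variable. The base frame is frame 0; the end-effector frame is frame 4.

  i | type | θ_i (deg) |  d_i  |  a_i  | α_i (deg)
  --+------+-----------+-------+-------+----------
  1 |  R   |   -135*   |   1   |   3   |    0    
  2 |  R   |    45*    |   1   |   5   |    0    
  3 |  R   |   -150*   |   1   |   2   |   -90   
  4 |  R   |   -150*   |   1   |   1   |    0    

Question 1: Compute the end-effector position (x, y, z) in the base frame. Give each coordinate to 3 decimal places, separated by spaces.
after link 1: o_1 = (-2.1213, -2.1213, 1.0000)
after link 2: o_2 = (-2.1213, -7.1213, 2.0000)
after link 3: o_3 = (-3.1213, -5.3893, 3.0000)
after link 4: o_4 = (-3.5543, -6.6393, 3.5000)

-3.554 -6.639 3.500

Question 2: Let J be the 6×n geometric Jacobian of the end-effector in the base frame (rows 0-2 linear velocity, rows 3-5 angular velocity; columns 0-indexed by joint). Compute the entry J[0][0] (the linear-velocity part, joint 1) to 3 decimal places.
6.639

axis z_0 = ẑ; lever o_n−o_0 = (-3.5543,-6.6393,3.5000)
cross product → J_v[:, 0] = (6.6393,-3.5543,0.0000)
J_ω[:, 0] = z_0
entry J[0][0] = 6.6393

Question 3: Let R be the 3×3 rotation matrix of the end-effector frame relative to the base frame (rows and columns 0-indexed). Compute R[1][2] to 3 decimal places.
-0.500

End-effector z-axis (col 2 of R) = (-0.8660,-0.5000,0.0000)
R[1][2] = -0.5000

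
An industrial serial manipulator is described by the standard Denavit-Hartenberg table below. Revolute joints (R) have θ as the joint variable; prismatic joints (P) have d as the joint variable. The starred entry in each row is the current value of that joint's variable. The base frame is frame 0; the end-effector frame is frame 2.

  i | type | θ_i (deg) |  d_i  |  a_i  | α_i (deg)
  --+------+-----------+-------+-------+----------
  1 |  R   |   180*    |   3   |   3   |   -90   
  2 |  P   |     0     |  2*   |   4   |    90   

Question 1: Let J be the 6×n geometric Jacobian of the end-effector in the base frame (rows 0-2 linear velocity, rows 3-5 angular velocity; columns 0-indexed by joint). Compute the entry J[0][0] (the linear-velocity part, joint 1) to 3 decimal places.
axis z_0 = ẑ; lever o_n−o_0 = (-7.0000,-2.0000,3.0000)
cross product → J_v[:, 0] = (2.0000,-7.0000,0.0000)
J_ω[:, 0] = z_0
entry J[0][0] = 2.0000

2.000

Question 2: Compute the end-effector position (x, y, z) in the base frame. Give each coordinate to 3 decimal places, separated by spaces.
-7.000 -2.000 3.000

after link 1: o_1 = (-3.0000, 0.0000, 3.0000)
after link 2: o_2 = (-7.0000, -2.0000, 3.0000)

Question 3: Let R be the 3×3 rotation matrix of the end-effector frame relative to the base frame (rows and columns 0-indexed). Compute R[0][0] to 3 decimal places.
End-effector x-axis (col 0 of R) = (-1.0000,0.0000,0.0000)
R[0][0] = -1.0000

-1.000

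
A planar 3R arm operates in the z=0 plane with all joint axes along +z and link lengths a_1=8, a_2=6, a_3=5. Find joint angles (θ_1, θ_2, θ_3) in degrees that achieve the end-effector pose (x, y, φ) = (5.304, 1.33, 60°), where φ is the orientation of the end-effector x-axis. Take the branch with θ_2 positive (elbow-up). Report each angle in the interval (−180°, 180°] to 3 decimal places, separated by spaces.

wrist centre = target − a_3·(cos φ, sin φ) = (2.8040, -3.0001)
cos θ_2 = (16.8632−8²−6²)/(2·8·6) = -0.8660; θ_2 = 149.9981° (elbow-up)
β = atan2(-3.0001,2.8040) = -46.9353°; ψ = atan2(3.0002,2.8039) = 46.9363°
θ_1 = β − ψ = -93.8717°
θ_3 = φ − θ_1 − θ_2 = 3.8736° (wrapped to (-180°,180°])

-93.872 149.998 3.874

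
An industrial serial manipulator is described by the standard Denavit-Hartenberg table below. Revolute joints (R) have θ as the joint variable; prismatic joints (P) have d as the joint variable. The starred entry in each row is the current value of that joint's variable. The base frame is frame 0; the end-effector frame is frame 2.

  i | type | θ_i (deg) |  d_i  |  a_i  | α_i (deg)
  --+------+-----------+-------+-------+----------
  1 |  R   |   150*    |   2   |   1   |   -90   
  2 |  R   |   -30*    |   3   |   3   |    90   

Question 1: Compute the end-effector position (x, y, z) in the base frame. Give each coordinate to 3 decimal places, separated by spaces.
after link 1: o_1 = (-0.8660, 0.5000, 2.0000)
after link 2: o_2 = (-4.6160, -0.7990, 3.5000)

-4.616 -0.799 3.500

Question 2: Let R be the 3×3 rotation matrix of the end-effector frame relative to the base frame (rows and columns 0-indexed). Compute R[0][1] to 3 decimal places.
End-effector y-axis (col 1 of R) = (-0.5000,-0.8660,0.0000)
R[0][1] = -0.5000

-0.500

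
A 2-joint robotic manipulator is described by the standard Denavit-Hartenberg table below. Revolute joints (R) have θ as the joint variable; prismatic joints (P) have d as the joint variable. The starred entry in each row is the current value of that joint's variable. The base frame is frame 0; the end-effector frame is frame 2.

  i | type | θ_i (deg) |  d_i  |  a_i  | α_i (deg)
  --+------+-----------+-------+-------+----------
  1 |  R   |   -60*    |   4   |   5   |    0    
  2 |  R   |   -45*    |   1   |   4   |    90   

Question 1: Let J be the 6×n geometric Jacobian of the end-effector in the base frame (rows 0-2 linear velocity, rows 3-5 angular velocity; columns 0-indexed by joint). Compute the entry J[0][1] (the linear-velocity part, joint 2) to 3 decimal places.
3.864

axis z_1 = (0.0000,0.0000,1.0000); lever o_n−o_1 = (-1.0353,-3.8637,1.0000)
cross product → J_v[:, 1] = (3.8637,-1.0353,0.0000)
J_ω[:, 1] = z_1
entry J[0][1] = 3.8637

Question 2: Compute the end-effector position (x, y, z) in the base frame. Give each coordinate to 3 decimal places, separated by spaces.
after link 1: o_1 = (2.5000, -4.3301, 4.0000)
after link 2: o_2 = (1.4647, -8.1938, 5.0000)

1.465 -8.194 5.000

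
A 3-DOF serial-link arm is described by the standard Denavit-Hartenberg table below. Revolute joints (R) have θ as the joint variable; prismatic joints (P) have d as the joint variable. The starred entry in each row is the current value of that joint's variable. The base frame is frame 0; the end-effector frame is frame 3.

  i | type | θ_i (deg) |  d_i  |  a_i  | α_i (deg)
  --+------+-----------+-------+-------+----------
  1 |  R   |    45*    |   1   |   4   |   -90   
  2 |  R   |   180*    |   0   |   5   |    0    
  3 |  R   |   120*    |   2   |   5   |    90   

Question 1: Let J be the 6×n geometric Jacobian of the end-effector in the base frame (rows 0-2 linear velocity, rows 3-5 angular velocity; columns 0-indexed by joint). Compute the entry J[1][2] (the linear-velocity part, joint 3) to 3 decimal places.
3.062

axis z_2 = (-0.7071,0.7071,0.0000); lever o_n−o_2 = (0.3536,3.1820,4.3301)
cross product → J_v[:, 2] = (3.0619,3.0619,-2.5000)
J_ω[:, 2] = z_2
entry J[1][2] = 3.0619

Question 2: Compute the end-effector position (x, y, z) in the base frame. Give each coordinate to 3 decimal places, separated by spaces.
-0.354 2.475 5.330

after link 1: o_1 = (2.8284, 2.8284, 1.0000)
after link 2: o_2 = (-0.7071, -0.7071, 1.0000)
after link 3: o_3 = (-0.3536, 2.4749, 5.3301)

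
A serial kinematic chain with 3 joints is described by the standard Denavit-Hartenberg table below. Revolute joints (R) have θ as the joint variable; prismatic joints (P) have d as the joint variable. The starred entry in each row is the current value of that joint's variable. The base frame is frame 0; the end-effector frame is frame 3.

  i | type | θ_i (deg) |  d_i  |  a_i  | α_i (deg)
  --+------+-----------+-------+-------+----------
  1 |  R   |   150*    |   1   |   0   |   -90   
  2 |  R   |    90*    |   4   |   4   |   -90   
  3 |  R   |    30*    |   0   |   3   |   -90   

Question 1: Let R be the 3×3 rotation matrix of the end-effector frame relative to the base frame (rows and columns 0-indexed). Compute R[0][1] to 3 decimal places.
End-effector y-axis (col 1 of R) = (-0.8660,0.5000,0.0000)
R[0][1] = -0.8660

-0.866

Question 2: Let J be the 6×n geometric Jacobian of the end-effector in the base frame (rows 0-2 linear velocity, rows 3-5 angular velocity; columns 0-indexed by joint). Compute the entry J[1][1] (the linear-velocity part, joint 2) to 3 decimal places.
axis z_1 = (-0.5000,-0.8660,0.0000); lever o_n−o_1 = (-1.2500,-2.1651,-6.5981)
cross product → J_v[:, 1] = (5.7141,-3.2990,-0.0000)
J_ω[:, 1] = z_1
entry J[1][1] = -3.2990

-3.299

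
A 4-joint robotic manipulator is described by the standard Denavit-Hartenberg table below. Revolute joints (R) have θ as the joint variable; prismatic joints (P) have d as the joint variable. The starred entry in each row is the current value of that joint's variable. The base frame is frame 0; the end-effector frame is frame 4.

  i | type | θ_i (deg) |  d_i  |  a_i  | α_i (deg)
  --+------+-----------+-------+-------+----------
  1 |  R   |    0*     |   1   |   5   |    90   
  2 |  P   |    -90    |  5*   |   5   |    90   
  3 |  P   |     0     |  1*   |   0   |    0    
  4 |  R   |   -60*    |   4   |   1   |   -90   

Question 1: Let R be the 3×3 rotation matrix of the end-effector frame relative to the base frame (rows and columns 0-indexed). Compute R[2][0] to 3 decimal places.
-0.500

End-effector x-axis (col 0 of R) = (-0.0000,0.8660,-0.5000)
R[2][0] = -0.5000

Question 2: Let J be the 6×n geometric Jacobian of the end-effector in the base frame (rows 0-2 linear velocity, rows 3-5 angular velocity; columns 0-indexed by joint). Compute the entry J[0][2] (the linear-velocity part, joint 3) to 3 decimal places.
prismatic axis z_2 = (-1.0000,-0.0000,-0.0000)
J_v[:, 2] = z_2; J_ω[:, 2] = (0,0,0)
entry J[0][2] = -1.0000

-1.000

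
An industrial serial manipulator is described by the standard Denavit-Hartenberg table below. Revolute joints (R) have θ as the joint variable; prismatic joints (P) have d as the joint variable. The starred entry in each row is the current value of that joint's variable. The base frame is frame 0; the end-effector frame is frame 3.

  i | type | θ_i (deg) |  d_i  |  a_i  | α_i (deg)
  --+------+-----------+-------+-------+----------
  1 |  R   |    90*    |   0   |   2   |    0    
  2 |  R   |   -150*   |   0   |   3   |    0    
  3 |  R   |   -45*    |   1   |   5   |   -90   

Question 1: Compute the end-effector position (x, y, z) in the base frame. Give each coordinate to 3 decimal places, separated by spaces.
0.206 -5.428 1.000

after link 1: o_1 = (0.0000, 2.0000, 0.0000)
after link 2: o_2 = (1.5000, -0.5981, 0.0000)
after link 3: o_3 = (0.2059, -5.4277, 1.0000)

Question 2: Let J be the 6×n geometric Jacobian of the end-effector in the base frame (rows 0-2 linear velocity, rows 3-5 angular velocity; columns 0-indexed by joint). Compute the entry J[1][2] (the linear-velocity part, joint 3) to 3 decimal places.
axis z_2 = (0.0000,0.0000,1.0000); lever o_n−o_2 = (-1.2941,-4.8296,1.0000)
cross product → J_v[:, 2] = (4.8296,-1.2941,0.0000)
J_ω[:, 2] = z_2
entry J[1][2] = -1.2941

-1.294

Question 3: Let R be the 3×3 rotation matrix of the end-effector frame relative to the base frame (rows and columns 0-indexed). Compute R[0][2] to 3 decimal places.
End-effector z-axis (col 2 of R) = (0.9659,-0.2588,0.0000)
R[0][2] = 0.9659

0.966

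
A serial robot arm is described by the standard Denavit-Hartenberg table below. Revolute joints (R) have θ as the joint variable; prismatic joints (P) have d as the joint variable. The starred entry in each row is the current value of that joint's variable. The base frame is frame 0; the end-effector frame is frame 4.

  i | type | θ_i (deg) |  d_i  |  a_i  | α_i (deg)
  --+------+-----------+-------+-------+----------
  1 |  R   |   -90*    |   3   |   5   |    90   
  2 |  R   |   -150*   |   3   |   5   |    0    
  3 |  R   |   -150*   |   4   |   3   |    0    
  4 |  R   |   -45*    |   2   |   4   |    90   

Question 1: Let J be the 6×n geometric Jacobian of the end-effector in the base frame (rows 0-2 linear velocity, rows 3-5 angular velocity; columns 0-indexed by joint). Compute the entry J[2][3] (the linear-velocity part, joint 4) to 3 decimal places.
axis z_3 = (-1.0000,-0.0000,0.0000); lever o_n−o_3 = (-2.0000,-3.8637,1.0353)
cross product → J_v[:, 3] = (0.0000,1.0353,3.8637)
J_ω[:, 3] = z_3
entry J[2][3] = 3.8637

3.864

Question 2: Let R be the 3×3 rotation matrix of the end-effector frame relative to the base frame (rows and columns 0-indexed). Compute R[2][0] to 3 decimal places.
0.259

End-effector x-axis (col 0 of R) = (0.0000,-0.9659,0.2588)
R[2][0] = 0.2588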